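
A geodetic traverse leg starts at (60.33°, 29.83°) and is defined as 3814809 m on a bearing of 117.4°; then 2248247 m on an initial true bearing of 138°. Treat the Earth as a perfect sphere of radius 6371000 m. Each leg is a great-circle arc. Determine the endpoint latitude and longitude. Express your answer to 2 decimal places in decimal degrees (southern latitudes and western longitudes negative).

Apply the spherical direct solution leg by leg, carrying full precision between legs.
Leg 1: from (60.33°, 29.83°), δ = 3814809/6371000 = 0.598777 rad, θ = 117.4° → φ = 36.11°, λ = 68.10°.
Leg 2: from (36.11°, 68.10°), δ = 2248247/6371000 = 0.352888 rad, θ = 138° → φ = 20.21°, λ = 82.37°.

latitude 20.21°, longitude 82.37°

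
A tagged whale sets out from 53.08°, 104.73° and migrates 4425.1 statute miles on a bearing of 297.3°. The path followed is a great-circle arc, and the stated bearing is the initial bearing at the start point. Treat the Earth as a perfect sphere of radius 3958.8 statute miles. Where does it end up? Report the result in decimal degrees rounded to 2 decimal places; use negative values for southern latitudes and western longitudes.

latitude 36.70°, longitude 9.95°

Central angle δ = d/R = 1.117788 rad.
Converting: φ₁ = 0.926421 rad, θ = 5.188864 rad.
Applying the spherical law of cosines for sides, sin φ₂ = sin φ₁ cos δ + cos φ₁ sin δ cos θ = 0.597629, so φ₂ = 36.70°.
Then Δλ = atan2(-0.479951, -0.040117) = -1.654189 rad, from sin θ sin δ cos φ₁ over cos δ − sin φ₁ sin φ₂.
Hence λ₂ = 104.73° + -94.78° = 9.95°.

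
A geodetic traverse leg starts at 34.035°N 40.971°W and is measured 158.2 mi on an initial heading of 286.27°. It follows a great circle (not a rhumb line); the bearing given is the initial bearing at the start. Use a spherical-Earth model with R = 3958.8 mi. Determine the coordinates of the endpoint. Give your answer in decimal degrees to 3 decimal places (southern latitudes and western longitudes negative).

δ = 158.2/3958.8 = 0.039962 rad (2.2896°).
Start latitude φ₁ = 0.594023 rad; initial bearing θ = 4.996354 rad.
sin φ₂ = sin φ₁ cos δ + cos φ₁ sin δ cos θ = (0.559699)(0.999202) + (0.828696)(0.039951)(0.280164) = 0.568528
φ₂ = asin(0.568528) = 0.604715 rad = 34.648°.
For the longitude increment, Δλ = atan2( sin θ sin δ cos φ₁, cos δ − sin φ₁ sin φ₂ ) = atan2(-0.031781, 0.680997) = -2.672°.
λ₂ = -40.971° + -2.672° = -43.643°.

latitude 34.648°, longitude -43.643°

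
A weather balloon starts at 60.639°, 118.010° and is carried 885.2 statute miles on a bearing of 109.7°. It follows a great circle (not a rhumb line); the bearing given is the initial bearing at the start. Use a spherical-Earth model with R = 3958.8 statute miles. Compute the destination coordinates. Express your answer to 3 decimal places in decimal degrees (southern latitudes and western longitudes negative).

Angular distance δ = d/R = 885.2 / 3958.8 = 0.223603 rad.
With φ₁ = 60.639° = 1.058350 rad and θ = 109.7° = 1.914626 rad:
Applying the spherical law of cosines for sides, sin φ₂ = sin φ₁ cos δ + cos φ₁ sin δ cos θ = 0.813200, so φ₂ = 54.410°.
Δλ = atan2( sin θ sin δ cos φ₁ , cos δ − sin φ₁ sin φ₂ ) = atan2(0.102360, 0.266362) = 0.366890 rad = 21.021°.
Hence λ₂ = 118.010° + 21.021° = 139.031°.

latitude 54.410°, longitude 139.031°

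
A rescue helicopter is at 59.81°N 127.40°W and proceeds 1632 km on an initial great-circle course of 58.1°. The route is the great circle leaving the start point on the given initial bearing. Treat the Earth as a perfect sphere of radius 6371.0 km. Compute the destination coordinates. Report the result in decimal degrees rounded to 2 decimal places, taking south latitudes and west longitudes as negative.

δ = 1632/6371 = 0.256161 rad (14.6769°).
Start latitude φ₁ = 1.043881 rad; initial bearing θ = 1.014036 rad.
Applying the spherical law of cosines for sides, sin φ₂ = sin φ₁ cos δ + cos φ₁ sin δ cos θ = 0.903487, so φ₂ = 64.62°.
Then Δλ = atan2(0.108168, 0.186429) = 0.525742 rad, from sin θ sin δ cos φ₁ over cos δ − sin φ₁ sin φ₂.
Hence λ₂ = -127.40° + 30.12° = -97.28°.

latitude 64.62°, longitude -97.28°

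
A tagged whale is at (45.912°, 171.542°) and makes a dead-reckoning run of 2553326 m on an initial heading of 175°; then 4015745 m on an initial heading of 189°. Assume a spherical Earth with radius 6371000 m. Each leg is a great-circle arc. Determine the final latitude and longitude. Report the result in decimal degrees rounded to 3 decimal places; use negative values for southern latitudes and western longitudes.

Apply the spherical direct solution leg by leg, carrying full precision between legs.
Leg 1: from (45.912°, 171.542°), δ = 2553326/6371000 = 0.400773 rad, θ = 175° → φ = 23.014°, λ = 173.659°.
Leg 2: from (23.014°, 173.659°), δ = 4015745/6371000 = 0.630316 rad, θ = 189° → φ = -12.708°, λ = 168.236°.

latitude -12.708°, longitude 168.236°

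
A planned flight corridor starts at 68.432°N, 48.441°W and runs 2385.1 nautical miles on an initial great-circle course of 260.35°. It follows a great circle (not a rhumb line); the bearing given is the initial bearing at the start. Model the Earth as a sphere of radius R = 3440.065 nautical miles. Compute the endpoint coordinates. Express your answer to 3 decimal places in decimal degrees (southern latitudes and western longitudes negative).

latitude 42.523°, longitude -107.189°

Angular distance δ = d/R = 2385.1 / 3440.065 = 0.693330 rad.
With φ₁ = 68.432° = 1.194364 rad and θ = 260.35° = 4.543965 rad:
Destination latitude: φ₂ = arcsin( sin φ₁ cos δ + cos φ₁ sin δ cos θ ) = arcsin(0.675887) = 42.523°.
For the longitude increment, Δλ = atan2( sin θ sin δ cos φ₁, cos δ − sin φ₁ sin φ₂ ) = atan2(-0.231613, 0.140559) = -58.748°.
Hence λ₂ = -48.441° + -58.748° = -107.189°.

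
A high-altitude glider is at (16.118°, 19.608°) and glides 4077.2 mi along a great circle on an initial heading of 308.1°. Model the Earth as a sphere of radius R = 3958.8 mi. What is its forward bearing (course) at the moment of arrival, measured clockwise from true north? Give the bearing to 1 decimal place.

final bearing 275.1°

Angular distance δ = d/R = 4077.2 / 3958.8 = 1.029908 rad.
Converting: φ₁ = 0.281312 rad, θ = 5.377359 rad.
Applying the spherical law of cosines for sides, sin φ₂ = sin φ₁ cos δ + cos φ₁ sin δ cos θ = 0.651107, so φ₂ = 40.625°.
Then Δλ = atan2(-0.648084, 0.334140) = -1.094762 rad, from sin θ sin δ cos φ₁ over cos δ − sin φ₁ sin φ₂.
Hence λ₂ = 19.608° + -62.725° = -43.117°.
The forward bearing on arrival equals the back-azimuth from the destination plus 180°.
Back-azimuth from P₂ (40.6°, -43.1°) to P₁ (16.1°, 19.6°), with Δλ' = λ₁ − λ₂ = 62.7°: atan2( sin Δλ' cos φ₁ , cos φ₂ sin φ₁ − sin φ₂ cos φ₁ cos Δλ' ) = 95.1°.
Final bearing = (95.1° + 180°) mod 360° = 275.1°.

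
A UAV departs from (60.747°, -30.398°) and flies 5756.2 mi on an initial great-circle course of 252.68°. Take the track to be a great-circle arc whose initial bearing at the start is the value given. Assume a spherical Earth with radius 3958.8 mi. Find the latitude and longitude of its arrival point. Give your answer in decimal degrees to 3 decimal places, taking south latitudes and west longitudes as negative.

latitude -2.455°, longitude -102.025°

Angular distance δ = d/R = 5756.2 / 3958.8 = 1.454026 rad.
With φ₁ = 60.747° = 1.060235 rad and θ = 252.68° = 4.410098 rad:
Applying the spherical law of cosines for sides, sin φ₂ = sin φ₁ cos δ + cos φ₁ sin δ cos θ = -0.042843, so φ₂ = -2.455°.
Then Δλ = atan2(-0.463332, 0.153884) = -1.250135 rad, from sin θ sin δ cos φ₁ over cos δ − sin φ₁ sin φ₂.
Hence λ₂ = -30.398° + -71.627° = -102.025°.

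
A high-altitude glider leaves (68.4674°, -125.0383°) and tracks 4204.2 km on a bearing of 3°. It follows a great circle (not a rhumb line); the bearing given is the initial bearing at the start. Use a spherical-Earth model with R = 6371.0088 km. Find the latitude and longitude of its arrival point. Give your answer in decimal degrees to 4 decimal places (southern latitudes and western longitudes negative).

Central angle δ = d/R = 0.659895 rad.
Start latitude φ₁ = 1.194982 rad; initial bearing θ = 0.052360 rad.
Destination latitude: φ₂ = arcsin( sin φ₁ cos δ + cos φ₁ sin δ cos θ ) = arcsin(0.959611) = 73.6605°.
Δλ = atan2( sin θ sin δ cos φ₁ , cos δ − sin φ₁ sin φ₂ ) = atan2(0.011776, -0.102583) = 3.027301 rad = 173.4515°.
λ₂ = -125.0383° + 173.4515° = 48.4132°.

latitude 73.6605°, longitude 48.4132°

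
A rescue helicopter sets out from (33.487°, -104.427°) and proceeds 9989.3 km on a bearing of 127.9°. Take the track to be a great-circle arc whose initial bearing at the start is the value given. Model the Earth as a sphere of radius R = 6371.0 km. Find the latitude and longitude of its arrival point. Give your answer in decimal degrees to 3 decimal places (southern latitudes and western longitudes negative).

δ = 9989.3/6371 = 1.567933 rad (89.8359°).
Converting: φ₁ = 0.584458 rad, θ = 2.232276 rad.
Applying the spherical law of cosines for sides, sin φ₂ = sin φ₁ cos δ + cos φ₁ sin δ cos θ = -0.510739, so φ₂ = -30.713°.
Δλ = atan2( sin θ sin δ cos φ₁ , cos δ − sin φ₁ sin φ₂ ) = atan2(0.658102, 0.284662) = 1.162548 rad = 66.609°.
λ₂ = -104.427° + 66.609° = -37.818°.

latitude -30.713°, longitude -37.818°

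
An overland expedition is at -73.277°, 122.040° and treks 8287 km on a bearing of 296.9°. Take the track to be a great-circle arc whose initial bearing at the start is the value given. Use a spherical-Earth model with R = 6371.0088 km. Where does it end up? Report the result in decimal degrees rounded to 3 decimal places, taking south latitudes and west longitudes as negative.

latitude -7.472°, longitude 61.947°

Angular distance δ = d/R = 8287 / 6371.0088 = 1.300736 rad.
Start latitude φ₁ = -1.278925 rad; initial bearing θ = 5.181883 rad.
Destination latitude: φ₂ = arcsin( sin φ₁ cos δ + cos φ₁ sin δ cos θ ) = arcsin(-0.130039) = -7.472°.
Then Δλ = atan2(-0.247309, 0.142250) = -1.048818 rad, from sin θ sin δ cos φ₁ over cos δ − sin φ₁ sin φ₂.
λ₂ = λ₁ + Δλ = 61.947°.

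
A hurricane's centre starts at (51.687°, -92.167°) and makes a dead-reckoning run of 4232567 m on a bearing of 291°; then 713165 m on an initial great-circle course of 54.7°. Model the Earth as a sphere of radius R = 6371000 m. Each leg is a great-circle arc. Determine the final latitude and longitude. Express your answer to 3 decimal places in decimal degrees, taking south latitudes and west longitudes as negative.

latitude 52.407°, longitude -144.902°

Apply the spherical direct solution leg by leg, carrying full precision between legs.
Leg 1: from (51.687°, -92.167°), δ = 4232567/6371000 = 0.664349 rad, θ = 291° → φ = 49.002°, λ = -153.497°.
Leg 2: from (49.002°, -153.497°), δ = 713165/6371000 = 0.111939 rad, θ = 54.7° → φ = 52.407°, λ = -144.902°.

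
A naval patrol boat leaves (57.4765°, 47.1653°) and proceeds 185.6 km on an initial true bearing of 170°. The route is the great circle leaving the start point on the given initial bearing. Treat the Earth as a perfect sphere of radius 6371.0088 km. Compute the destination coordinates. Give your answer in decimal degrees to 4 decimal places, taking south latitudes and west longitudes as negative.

Central angle δ = d/R = 0.029132 rad.
With φ₁ = 57.4765° = 1.003154 rad and θ = 170° = 2.967060 rad:
Applying the spherical law of cosines for sides, sin φ₂ = sin φ₁ cos δ + cos φ₁ sin δ cos θ = 0.827391, so φ₂ = 55.8316°.
Δλ = atan2( sin θ sin δ cos φ₁ , cos δ − sin φ₁ sin φ₂ ) = atan2(0.002719, 0.301944) = 0.009006 rad = 0.5160°.
λ₂ = λ₁ + Δλ = 47.6813°.

latitude 55.8316°, longitude 47.6813°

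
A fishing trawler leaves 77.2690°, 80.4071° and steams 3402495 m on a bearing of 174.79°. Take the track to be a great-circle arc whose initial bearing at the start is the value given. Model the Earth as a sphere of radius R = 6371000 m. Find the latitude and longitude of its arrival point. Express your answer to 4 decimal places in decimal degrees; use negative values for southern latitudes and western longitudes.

latitude 46.7083°, longitude 84.2723°

The arc subtends δ = 3402495/6371000 = 0.534060 rad at the centre.
Start latitude φ₁ = 1.348598 rad; initial bearing θ = 3.050661 rad.
Destination latitude: φ₂ = arcsin( sin φ₁ cos δ + cos φ₁ sin δ cos θ ) = arcsin(0.727873) = 46.7083°.
Then Δλ = atan2(0.010186, 0.150769) = 0.067460 rad, from sin θ sin δ cos φ₁ over cos δ − sin φ₁ sin φ₂.
λ₂ = λ₁ + Δλ = 84.2723°.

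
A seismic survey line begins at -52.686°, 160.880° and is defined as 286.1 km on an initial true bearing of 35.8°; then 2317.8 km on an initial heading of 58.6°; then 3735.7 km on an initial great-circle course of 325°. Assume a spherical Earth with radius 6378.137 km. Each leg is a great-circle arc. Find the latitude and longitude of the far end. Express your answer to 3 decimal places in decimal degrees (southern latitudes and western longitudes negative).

latitude -8.218°, longitude 166.948°

Apply the spherical direct solution leg by leg, carrying full precision between legs.
Leg 1: from (-52.686°, 160.880°), δ = 286.1/6378.137 = 0.044856 rad, θ = 35.8° → φ = -50.577°, λ = 163.247°.
Leg 2: from (-50.577°, 163.247°), δ = 2317.8/6378.137 = 0.363398 rad, θ = 58.6° → φ = -37.188°, λ = -174.367°.
Leg 3: from (-37.188°, -174.367°), δ = 3735.7/6378.137 = 0.585704 rad, θ = 325° → φ = -8.218°, λ = 166.948°.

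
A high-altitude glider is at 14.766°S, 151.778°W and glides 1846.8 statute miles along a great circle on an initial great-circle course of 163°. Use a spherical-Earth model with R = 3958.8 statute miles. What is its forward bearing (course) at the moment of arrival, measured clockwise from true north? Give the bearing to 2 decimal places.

Angular distance δ = d/R = 1846.8 / 3958.8 = 0.466505 rad.
Start latitude φ₁ = -0.257715 rad; initial bearing θ = 2.844887 rad.
Applying the spherical law of cosines for sides, sin φ₂ = sin φ₁ cos δ + cos φ₁ sin δ cos θ = -0.643548, so φ₂ = -40.057°.
For the longitude increment, Δλ = atan2( sin θ sin δ cos φ₁, cos δ − sin φ₁ sin φ₂ ) = atan2(0.127156, 0.729123) = 9.893°.
λ₂ = -151.778° + 9.893° = -141.885°.
The forward bearing on arrival equals the back-azimuth from the destination plus 180°.
Back-azimuth from P₂ (-40.06°, -141.89°) to P₁ (-14.77°, -151.78°), with Δλ' = λ₁ − λ₂ = -9.89°: atan2( sin Δλ' cos φ₁ , cos φ₂ sin φ₁ − sin φ₂ cos φ₁ cos Δλ' ) = 338.32°.
Final bearing = (338.32° + 180°) mod 360° = 158.32°.

final bearing 158.32°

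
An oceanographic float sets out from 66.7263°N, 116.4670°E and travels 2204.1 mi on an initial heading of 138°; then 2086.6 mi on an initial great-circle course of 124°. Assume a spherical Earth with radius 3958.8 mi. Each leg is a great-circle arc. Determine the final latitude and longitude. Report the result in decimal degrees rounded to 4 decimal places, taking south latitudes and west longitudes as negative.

Apply the spherical direct solution leg by leg, carrying full precision between legs.
Leg 1: from (66.7263°, 116.4670°), δ = 2204.1/3958.8 = 0.556760 rad, θ = 138° → φ = 38.6618°, λ = 143.3926°.
Leg 2: from (38.6618°, 143.3926°), δ = 2086.6/3958.8 = 0.527079 rad, θ = 124° → φ = 18.6809°, λ = 169.5097°.

latitude 18.6809°, longitude 169.5097°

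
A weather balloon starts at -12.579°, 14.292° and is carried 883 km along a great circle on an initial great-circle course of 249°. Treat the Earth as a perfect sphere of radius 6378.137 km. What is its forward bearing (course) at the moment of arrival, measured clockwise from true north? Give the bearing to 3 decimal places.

final bearing 250.853°

δ = 883/6378.137 = 0.138442 rad (7.9321°).
Start latitude φ₁ = -0.219545 rad; initial bearing θ = 4.345870 rad.
Destination latitude: φ₂ = arcsin( sin φ₁ cos δ + cos φ₁ sin δ cos θ ) = arcsin(-0.263969) = -15.306°.
For the longitude increment, Δλ = atan2( sin θ sin δ cos φ₁, cos δ − sin φ₁ sin φ₂ ) = atan2(-0.125742, 0.932944) = -7.676°.
Hence λ₂ = 14.292° + -7.676° = 6.616°.
The forward bearing on arrival equals the back-azimuth from the destination plus 180°.
Back-azimuth from P₂ (-15.306°, 6.616°) to P₁ (-12.579°, 14.292°), with Δλ' = λ₁ − λ₂ = 7.676°: atan2( sin Δλ' cos φ₁ , cos φ₂ sin φ₁ − sin φ₂ cos φ₁ cos Δλ' ) = 70.853°.
Final bearing = (70.853° + 180°) mod 360° = 250.853°.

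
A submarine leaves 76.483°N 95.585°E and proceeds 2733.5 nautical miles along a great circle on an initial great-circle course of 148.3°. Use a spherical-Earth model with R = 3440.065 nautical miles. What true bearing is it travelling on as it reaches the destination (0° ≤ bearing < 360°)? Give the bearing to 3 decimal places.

δ = 2733.5/3440.065 = 0.794607 rad (45.5276°).
Converting: φ₁ = 1.334880 rad, θ = 2.588323 rad.
Destination latitude: φ₂ = arcsin( sin φ₁ cos δ + cos φ₁ sin δ cos θ ) = arcsin(0.539253) = 32.633°.
For the longitude increment, Δλ = atan2( sin θ sin δ cos φ₁, cos δ − sin φ₁ sin φ₂ ) = atan2(0.087643, 0.176249) = 26.440°.
λ₂ = λ₁ + Δλ = 122.025°.
The forward bearing on arrival equals the back-azimuth from the destination plus 180°.
Back-azimuth from P₂ (32.633°, 122.025°) to P₁ (76.483°, 95.585°), with Δλ' = λ₁ − λ₂ = -26.440°: atan2( sin Δλ' cos φ₁ , cos φ₂ sin φ₁ − sin φ₂ cos φ₁ cos Δλ' ) = 351.614°.
Final bearing = (351.614° + 180°) mod 360° = 171.614°.

final bearing 171.614°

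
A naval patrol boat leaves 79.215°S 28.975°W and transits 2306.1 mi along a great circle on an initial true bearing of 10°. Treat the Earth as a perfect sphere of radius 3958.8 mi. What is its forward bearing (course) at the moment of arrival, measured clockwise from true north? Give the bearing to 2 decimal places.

final bearing 2.68°

Angular distance δ = d/R = 2306.1 / 3958.8 = 0.582525 rad.
Converting: φ₁ = -1.382563 rad, θ = 0.174533 rad.
Destination latitude: φ₂ = arcsin( sin φ₁ cos δ + cos φ₁ sin δ cos θ ) = arcsin(-0.718946) = -45.968°.
Then Δλ = atan2(0.017876, 0.128829) = 0.137876 rad, from sin θ sin δ cos φ₁ over cos δ − sin φ₁ sin φ₂.
Hence λ₂ = -28.975° + 7.900° = -21.075°.
The forward bearing on arrival equals the back-azimuth from the destination plus 180°.
Back-azimuth from P₂ (-45.97°, -21.08°) to P₁ (-79.22°, -28.98°), with Δλ' = λ₁ − λ₂ = -7.90°: atan2( sin Δλ' cos φ₁ , cos φ₂ sin φ₁ − sin φ₂ cos φ₁ cos Δλ' ) = 182.68°.
Final bearing = (182.68° + 180°) mod 360° = 2.68°.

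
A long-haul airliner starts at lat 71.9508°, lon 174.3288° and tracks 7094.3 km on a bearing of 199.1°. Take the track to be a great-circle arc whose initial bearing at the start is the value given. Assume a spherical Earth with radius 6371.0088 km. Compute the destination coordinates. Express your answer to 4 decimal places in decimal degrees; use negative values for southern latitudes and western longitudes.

latitude 9.0372°, longitude 157.0339°

δ = 7094.3/6371.0088 = 1.113529 rad (63.8005°).
Converting: φ₁ = 1.255778 rad, θ = 3.474951 rad.
sin φ₂ = sin φ₁ cos δ + cos φ₁ sin δ cos θ = (0.950791)(0.441498) + (0.309834)(0.897262)(-0.944949) = 0.157075
φ₂ = asin(0.157075) = 0.157728 rad = 9.0372°.
For the longitude increment, Δλ = atan2( sin θ sin δ cos φ₁, cos δ − sin φ₁ sin φ₂ ) = atan2(-0.090967, 0.292153) = -17.2949°.
Hence λ₂ = 174.3288° + -17.2949° = 157.0339°.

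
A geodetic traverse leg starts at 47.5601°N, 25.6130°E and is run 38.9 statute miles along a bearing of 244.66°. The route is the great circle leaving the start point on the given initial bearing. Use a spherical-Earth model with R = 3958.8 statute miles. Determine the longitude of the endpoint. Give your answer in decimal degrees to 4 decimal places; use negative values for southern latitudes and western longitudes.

δ = 38.9/3958.8 = 0.009826 rad (0.5630°).
With φ₁ = 47.5601° = 0.830080 rad and θ = 244.66° = 4.270123 rad:
Destination latitude: φ₂ = arcsin( sin φ₁ cos δ + cos φ₁ sin δ cos θ ) = arcsin(0.735112) = 47.3167°.
Then Δλ = atan2(-0.005993, 0.457450) = -0.013100 rad, from sin θ sin δ cos φ₁ over cos δ − sin φ₁ sin φ₂.
λ₂ = 25.6130° + -0.7506° = 24.8624°.

longitude 24.8624°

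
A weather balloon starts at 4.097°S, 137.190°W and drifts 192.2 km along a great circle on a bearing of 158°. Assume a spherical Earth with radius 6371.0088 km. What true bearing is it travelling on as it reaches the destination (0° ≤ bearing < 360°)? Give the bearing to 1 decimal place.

final bearing 157.9°

Central angle δ = d/R = 0.030168 rad.
Start latitude φ₁ = -0.071506 rad; initial bearing θ = 2.757620 rad.
sin φ₂ = sin φ₁ cos δ + cos φ₁ sin δ cos θ = (-0.071445)(0.999545) + (0.997445)(0.030163)(-0.927184) = -0.099308
φ₂ = asin(-0.099308) = -0.099472 rad = -5.699°.
Δλ = atan2( sin θ sin δ cos φ₁ , cos δ − sin φ₁ sin φ₂ ) = atan2(0.011271, 0.992450) = 0.011356 rad = 0.651°.
λ₂ = -137.190° + 0.651° = -136.539°.
The forward bearing on arrival equals the back-azimuth from the destination plus 180°.
Back-azimuth from P₂ (-5.7°, -136.5°) to P₁ (-4.1°, -137.2°), with Δλ' = λ₁ − λ₂ = -0.7°: atan2( sin Δλ' cos φ₁ , cos φ₂ sin φ₁ − sin φ₂ cos φ₁ cos Δλ' ) = 337.9°.
Final bearing = (337.9° + 180°) mod 360° = 157.9°.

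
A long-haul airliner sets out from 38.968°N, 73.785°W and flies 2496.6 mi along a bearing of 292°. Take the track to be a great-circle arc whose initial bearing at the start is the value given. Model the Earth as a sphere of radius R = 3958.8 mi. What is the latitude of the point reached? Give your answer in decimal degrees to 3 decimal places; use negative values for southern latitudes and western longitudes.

latitude 42.817°

The arc subtends δ = 2496.6/3958.8 = 0.630646 rad at the centre.
Start latitude φ₁ = 0.680120 rad; initial bearing θ = 5.096361 rad.
Applying the spherical law of cosines for sides, sin φ₂ = sin φ₁ cos δ + cos φ₁ sin δ cos θ = 0.679662, so φ₂ = 42.817°.
For the longitude increment, Δλ = atan2( sin θ sin δ cos φ₁, cos δ − sin φ₁ sin φ₂ ) = atan2(-0.425080, 0.380217) = -48.189°.
Hence λ₂ = -73.785° + -48.189° = -121.974°.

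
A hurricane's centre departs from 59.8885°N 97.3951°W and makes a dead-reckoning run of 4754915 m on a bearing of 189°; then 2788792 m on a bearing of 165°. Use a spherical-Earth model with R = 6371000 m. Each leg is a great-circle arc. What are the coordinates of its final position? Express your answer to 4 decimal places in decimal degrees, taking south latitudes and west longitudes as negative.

Apply the spherical direct solution leg by leg, carrying full precision between legs.
Leg 1: from (59.8885°, -97.3951°), δ = 4754915/6371000 = 0.746337 rad, θ = 189° → φ = 17.3781°, λ = -103.7849°.
Leg 2: from (17.3781°, -103.7849°), δ = 2788792/6371000 = 0.437732 rad, θ = 165° → φ = -6.9058°, λ = -97.4401°.

latitude -6.9058°, longitude -97.4401°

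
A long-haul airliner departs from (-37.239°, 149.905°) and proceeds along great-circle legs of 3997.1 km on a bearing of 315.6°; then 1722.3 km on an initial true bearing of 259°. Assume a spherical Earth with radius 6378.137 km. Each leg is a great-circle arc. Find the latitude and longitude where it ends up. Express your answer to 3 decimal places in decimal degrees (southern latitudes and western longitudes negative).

Apply the spherical direct solution leg by leg, carrying full precision between legs.
Leg 1: from (-37.239°, 149.905°), δ = 3997.1/6378.137 = 0.626688 rad, θ = 315.6° → φ = -9.008°, λ = 125.357°.
Leg 2: from (-9.008°, 125.357°), δ = 1722.3/6378.137 = 0.270032 rad, θ = 259° → φ = -11.605°, λ = 109.852°.

latitude -11.605°, longitude 109.852°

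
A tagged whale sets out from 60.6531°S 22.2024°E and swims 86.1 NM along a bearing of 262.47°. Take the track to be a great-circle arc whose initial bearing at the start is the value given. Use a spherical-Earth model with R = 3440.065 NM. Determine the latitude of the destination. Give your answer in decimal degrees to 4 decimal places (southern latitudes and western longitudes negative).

latitude -60.8095°

δ = 86.1/3440.065 = 0.025029 rad (1.4340°).
Start latitude φ₁ = -1.058596 rad; initial bearing θ = 4.580966 rad.
Applying the spherical law of cosines for sides, sin φ₂ = sin φ₁ cos δ + cos φ₁ sin δ cos θ = -0.873003, so φ₂ = -60.8095°.
For the longitude increment, Δλ = atan2( sin θ sin δ cos φ₁, cos δ − sin φ₁ sin φ₂ ) = atan2(-0.012159, 0.238718) = -2.9159°.
λ₂ = λ₁ + Δλ = 19.2865°.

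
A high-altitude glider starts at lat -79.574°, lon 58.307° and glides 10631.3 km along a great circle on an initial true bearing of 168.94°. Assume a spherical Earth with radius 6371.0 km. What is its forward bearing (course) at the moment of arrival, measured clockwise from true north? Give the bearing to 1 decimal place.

final bearing 2.0°

Central angle δ = d/R = 1.668702 rad.
With φ₁ = -79.574° = -1.388828 rad and θ = 168.94° = 2.948559 rad:
Applying the spherical law of cosines for sides, sin φ₂ = sin φ₁ cos δ + cos φ₁ sin δ cos θ = -0.080618, so φ₂ = -4.624°.
Δλ = atan2( sin θ sin δ cos φ₁ , cos δ − sin φ₁ sin φ₂ ) = atan2(0.034550, -0.177037) = 2.948860 rad = 168.957°.
λ₂ = 58.307° + 168.957° = 227.264°, normalized to (−180°, 180°] → -132.736°.
The forward bearing on arrival equals the back-azimuth from the destination plus 180°.
Back-azimuth from P₂ (-4.6°, -132.7°) to P₁ (-79.6°, 58.3°), with Δλ' = λ₁ − λ₂ = 191.0°: atan2( sin Δλ' cos φ₁ , cos φ₂ sin φ₁ − sin φ₂ cos φ₁ cos Δλ' ) = 182.0°.
Final bearing = (182.0° + 180°) mod 360° = 2.0°.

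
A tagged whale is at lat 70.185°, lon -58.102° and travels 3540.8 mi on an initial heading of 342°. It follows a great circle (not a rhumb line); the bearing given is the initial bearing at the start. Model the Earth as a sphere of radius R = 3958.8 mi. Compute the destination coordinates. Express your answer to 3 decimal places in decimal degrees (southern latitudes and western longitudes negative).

Central angle δ = d/R = 0.894412 rad.
With φ₁ = 70.185° = 1.224959 rad and θ = 342° = 5.969026 rad:
Applying the spherical law of cosines for sides, sin φ₂ = sin φ₁ cos δ + cos φ₁ sin δ cos θ = 0.840330, so φ₂ = 57.175°.
Then Δλ = atan2(-0.081690, -0.164599) = -2.680911 rad, from sin θ sin δ cos φ₁ over cos δ − sin φ₁ sin φ₂.
λ₂ = -58.102° + -153.605° = -211.707°, normalized to (−180°, 180°] → 148.293°.

latitude 57.175°, longitude 148.293°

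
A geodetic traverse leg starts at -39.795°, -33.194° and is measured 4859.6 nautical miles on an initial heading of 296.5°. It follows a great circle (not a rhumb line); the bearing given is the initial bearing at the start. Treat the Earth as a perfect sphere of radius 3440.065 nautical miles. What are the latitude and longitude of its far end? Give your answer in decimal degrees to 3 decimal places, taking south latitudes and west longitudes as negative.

latitude 13.754°, longitude -98.679°

Central angle δ = d/R = 1.412648 rad.
Converting: φ₁ = -0.694554 rad, θ = 5.174901 rad.
Applying the spherical law of cosines for sides, sin φ₂ = sin φ₁ cos δ + cos φ₁ sin δ cos θ = 0.237753, so φ₂ = 13.754°.
For the longitude increment, Δλ = atan2( sin θ sin δ cos φ₁, cos δ − sin φ₁ sin φ₂ ) = atan2(-0.679032, 0.309662) = -65.485°.
λ₂ = λ₁ + Δλ = -98.679°.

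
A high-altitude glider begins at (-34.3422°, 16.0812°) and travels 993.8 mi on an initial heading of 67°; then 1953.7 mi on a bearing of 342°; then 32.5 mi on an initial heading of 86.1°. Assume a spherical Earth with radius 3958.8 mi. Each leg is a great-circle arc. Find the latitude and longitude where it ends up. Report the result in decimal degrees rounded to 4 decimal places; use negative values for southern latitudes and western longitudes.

latitude -0.6623°, longitude 23.1124°

Apply the spherical direct solution leg by leg, carrying full precision between legs.
Leg 1: from (-34.3422°, 16.0812°), δ = 993.8/3958.8 = 0.251036 rad, θ = 67° → φ = -27.7951°, λ = 31.0613°.
Leg 2: from (-27.7951°, 31.0613°), δ = 1953.7/3958.8 = 0.493508 rad, θ = 342° → φ = -0.6943°, λ = 22.6431°.
Leg 3: from (-0.6943°, 22.6431°), δ = 32.5/3958.8 = 0.008210 rad, θ = 86.1° → φ = -0.6623°, λ = 23.1124°.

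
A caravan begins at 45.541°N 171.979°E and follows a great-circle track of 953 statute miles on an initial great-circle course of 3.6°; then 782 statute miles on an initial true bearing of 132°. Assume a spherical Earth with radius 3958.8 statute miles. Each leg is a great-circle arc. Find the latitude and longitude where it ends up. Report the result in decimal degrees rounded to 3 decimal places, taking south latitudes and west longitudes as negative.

latitude 50.901°, longitude -172.970°

Apply the spherical direct solution leg by leg, carrying full precision between legs.
Leg 1: from (45.541°, 171.979°), δ = 953/3958.8 = 0.240730 rad, θ = 3.6° → φ = 59.297°, λ = 173.659°.
Leg 2: from (59.297°, 173.659°), δ = 782/3958.8 = 0.197535 rad, θ = 132° → φ = 50.901°, λ = -172.970°.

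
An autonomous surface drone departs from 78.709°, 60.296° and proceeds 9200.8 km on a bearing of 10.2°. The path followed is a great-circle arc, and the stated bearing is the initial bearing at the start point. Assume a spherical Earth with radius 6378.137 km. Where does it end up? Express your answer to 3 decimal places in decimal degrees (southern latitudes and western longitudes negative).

latitude 18.453°, longitude -130.374°

The arc subtends δ = 9200.8/6378.137 = 1.442553 rad at the centre.
Start latitude φ₁ = 1.373731 rad; initial bearing θ = 0.178024 rad.
Destination latitude: φ₂ = arcsin( sin φ₁ cos δ + cos φ₁ sin δ cos θ ) = arcsin(0.316532) = 18.453°.
For the longitude increment, Δλ = atan2( sin θ sin δ cos φ₁, cos δ − sin φ₁ sin φ₂ ) = atan2(0.034387, -0.182514) = 169.330°.
λ₂ = 60.296° + 169.330° = 229.626°, normalized to (−180°, 180°] → -130.374°.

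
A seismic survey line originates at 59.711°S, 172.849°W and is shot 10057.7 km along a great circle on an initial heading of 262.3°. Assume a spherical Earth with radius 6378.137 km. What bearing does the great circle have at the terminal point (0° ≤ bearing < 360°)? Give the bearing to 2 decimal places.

The arc subtends δ = 10057.7/6378.137 = 1.576902 rad at the centre.
With φ₁ = -59.711° = -1.042154 rad and θ = 262.3° = 4.577999 rad:
Applying the spherical law of cosines for sides, sin φ₂ = sin φ₁ cos δ + cos φ₁ sin δ cos θ = -0.062304, so φ₂ = -3.572°.
Δλ = atan2( sin θ sin δ cos φ₁ , cos δ − sin φ₁ sin φ₂ ) = atan2(-0.499805, -0.059905) = -1.690084 rad = -96.835°.
λ₂ = -172.849° + -96.835° = -269.684°, normalized to (−180°, 180°] → 90.316°.
The forward bearing on arrival equals the back-azimuth from the destination plus 180°.
Back-azimuth from P₂ (-3.57°, 90.32°) to P₁ (-59.71°, -172.85°), with Δλ' = λ₁ − λ₂ = -263.17°: atan2( sin Δλ' cos φ₁ , cos φ₂ sin φ₁ − sin φ₂ cos φ₁ cos Δλ' ) = 149.95°.
Final bearing = (149.95° + 180°) mod 360° = 329.95°.

final bearing 329.95°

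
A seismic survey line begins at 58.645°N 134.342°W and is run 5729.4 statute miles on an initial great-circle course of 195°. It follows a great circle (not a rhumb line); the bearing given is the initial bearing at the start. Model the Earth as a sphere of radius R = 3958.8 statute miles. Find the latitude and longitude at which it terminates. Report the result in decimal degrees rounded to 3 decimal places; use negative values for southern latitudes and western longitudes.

latitude -23.175°, longitude -150.566°

Central angle δ = d/R = 1.447257 rad.
Start latitude φ₁ = 1.023548 rad; initial bearing θ = 3.403392 rad.
Destination latitude: φ₂ = arcsin( sin φ₁ cos δ + cos φ₁ sin δ cos θ ) = arcsin(-0.393549) = -23.175°.
Then Δλ = atan2(-0.133647, 0.459300) = -0.283161 rad, from sin θ sin δ cos φ₁ over cos δ − sin φ₁ sin φ₂.
λ₂ = -134.342° + -16.224° = -150.566°.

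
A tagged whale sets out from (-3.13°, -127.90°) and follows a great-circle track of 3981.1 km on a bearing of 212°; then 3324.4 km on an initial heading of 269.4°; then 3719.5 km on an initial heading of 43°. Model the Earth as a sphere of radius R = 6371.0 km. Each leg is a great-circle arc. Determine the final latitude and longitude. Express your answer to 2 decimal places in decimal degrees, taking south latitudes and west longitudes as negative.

Apply the spherical direct solution leg by leg, carrying full precision between legs.
Leg 1: from (-3.13°, -127.90°), δ = 3981.1/6371 = 0.624878 rad, θ = 212° → φ = -32.66°, λ = -149.51°.
Leg 2: from (-32.66°, -149.51°), δ = 3324.4/6371 = 0.521802 rad, θ = 269.4° → φ = -28.18°, λ = 176.06°.
Leg 3: from (-28.18°, 176.06°), δ = 3719.5/6371 = 0.583817 rad, θ = 43° → φ = -2.22°, λ = -161.84°.

latitude -2.22°, longitude -161.84°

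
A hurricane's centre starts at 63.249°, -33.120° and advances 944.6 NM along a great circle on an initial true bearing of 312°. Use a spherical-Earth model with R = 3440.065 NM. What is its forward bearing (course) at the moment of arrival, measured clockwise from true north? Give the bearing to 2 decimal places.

final bearing 278.13°

The arc subtends δ = 944.6/3440.065 = 0.274588 rad at the centre.
Start latitude φ₁ = 1.103903 rad; initial bearing θ = 5.445427 rad.
Destination latitude: φ₂ = arcsin( sin φ₁ cos δ + cos φ₁ sin δ cos θ ) = arcsin(0.941184) = 70.251°.
Δλ = atan2( sin θ sin δ cos φ₁ , cos δ − sin φ₁ sin φ₂ ) = atan2(-0.090700, 0.122087) = -0.638949 rad = -36.609°.
Hence λ₂ = -33.120° + -36.609° = -69.729°.
The forward bearing on arrival equals the back-azimuth from the destination plus 180°.
Back-azimuth from P₂ (70.25°, -69.73°) to P₁ (63.25°, -33.12°), with Δλ' = λ₁ − λ₂ = 36.61°: atan2( sin Δλ' cos φ₁ , cos φ₂ sin φ₁ − sin φ₂ cos φ₁ cos Δλ' ) = 98.13°.
Final bearing = (98.13° + 180°) mod 360° = 278.13°.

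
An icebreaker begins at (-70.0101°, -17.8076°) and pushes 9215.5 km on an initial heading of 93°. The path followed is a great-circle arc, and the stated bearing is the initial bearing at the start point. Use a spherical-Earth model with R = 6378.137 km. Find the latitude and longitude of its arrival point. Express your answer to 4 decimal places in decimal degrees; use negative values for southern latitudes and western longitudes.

latitude -7.8042°, longitude 72.5310°

Central angle δ = d/R = 1.444858 rad.
Converting: φ₁ = -1.221907 rad, θ = 1.623156 rad.
Destination latitude: φ₂ = arcsin( sin φ₁ cos δ + cos φ₁ sin δ cos θ ) = arcsin(-0.135788) = -7.8042°.
For the longitude increment, Δλ = atan2( sin θ sin δ cos φ₁, cos δ − sin φ₁ sin φ₂ ) = atan2(0.338682, -0.002001) = 90.3386°.
λ₂ = λ₁ + Δλ = 72.5310°.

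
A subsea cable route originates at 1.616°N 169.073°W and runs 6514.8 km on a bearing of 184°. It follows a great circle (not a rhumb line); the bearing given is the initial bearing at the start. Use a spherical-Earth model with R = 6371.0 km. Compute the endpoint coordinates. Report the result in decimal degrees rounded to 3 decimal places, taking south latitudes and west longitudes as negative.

Angular distance δ = d/R = 6514.8 / 6371 = 1.022571 rad.
Converting: φ₁ = 0.028205 rad, θ = 3.211406 rad.
sin φ₂ = sin φ₁ cos δ + cos φ₁ sin δ cos θ = (0.028201)(0.521173) + (0.999602)(0.853451)(-0.997564) = -0.836336
φ₂ = asin(-0.836336) = -0.990565 rad = -56.755°.
Then Δλ = atan2(-0.059510, 0.544759) = -0.108810 rad, from sin θ sin δ cos φ₁ over cos δ − sin φ₁ sin φ₂.
λ₂ = -169.073° + -6.234° = -175.307°.

latitude -56.755°, longitude -175.307°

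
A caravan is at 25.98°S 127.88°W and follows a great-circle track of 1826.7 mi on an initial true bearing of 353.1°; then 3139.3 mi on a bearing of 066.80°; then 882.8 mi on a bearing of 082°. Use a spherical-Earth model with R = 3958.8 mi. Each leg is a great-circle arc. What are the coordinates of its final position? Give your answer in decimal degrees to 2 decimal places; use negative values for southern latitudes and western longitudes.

Apply the spherical direct solution leg by leg, carrying full precision between legs.
Leg 1: from (-25.98°, -127.88°), δ = 1826.7/3958.8 = 0.461428 rad, θ = 353.1° → φ = 0.29°, λ = -130.95°.
Leg 2: from (0.29°, -130.95°), δ = 3139.3/3958.8 = 0.792993 rad, θ = 66.8° → φ = 16.51°, λ = -87.87°.
Leg 3: from (16.51°, -87.87°), δ = 882.8/3958.8 = 0.222997 rad, θ = 82° → φ = 17.86°, λ = -74.56°.

latitude 17.86°, longitude -74.56°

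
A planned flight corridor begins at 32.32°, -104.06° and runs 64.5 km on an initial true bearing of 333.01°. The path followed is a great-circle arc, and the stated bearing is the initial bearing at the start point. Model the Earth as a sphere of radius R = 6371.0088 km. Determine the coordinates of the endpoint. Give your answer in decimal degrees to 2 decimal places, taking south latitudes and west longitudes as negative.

latitude 32.84°, longitude -104.37°

The arc subtends δ = 64.5/6371.0088 = 0.010124 rad at the centre.
Converting: φ₁ = 0.564090 rad, θ = 5.812121 rad.
Destination latitude: φ₂ = arcsin( sin φ₁ cos δ + cos φ₁ sin δ cos θ ) = arcsin(0.542244) = 32.84°.
Δλ = atan2( sin θ sin δ cos φ₁ , cos δ − sin φ₁ sin φ₂ ) = atan2(-0.003883, 0.710040) = -0.005468 rad = -0.31°.
Hence λ₂ = -104.06° + -0.31° = -104.37°.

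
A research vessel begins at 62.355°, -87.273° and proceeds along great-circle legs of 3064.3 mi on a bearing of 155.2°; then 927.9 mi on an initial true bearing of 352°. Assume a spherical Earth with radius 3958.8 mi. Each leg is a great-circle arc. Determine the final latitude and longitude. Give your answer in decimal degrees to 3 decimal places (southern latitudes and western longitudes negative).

latitude 33.101°, longitude -71.324°

Apply the spherical direct solution leg by leg, carrying full precision between legs.
Leg 1: from (62.355°, -87.273°), δ = 3064.3/3958.8 = 0.774048 rad, θ = 155.2° → φ = 19.817°, λ = -69.113°.
Leg 2: from (19.817°, -69.113°), δ = 927.9/3958.8 = 0.234389 rad, θ = 352° → φ = 33.101°, λ = -71.324°.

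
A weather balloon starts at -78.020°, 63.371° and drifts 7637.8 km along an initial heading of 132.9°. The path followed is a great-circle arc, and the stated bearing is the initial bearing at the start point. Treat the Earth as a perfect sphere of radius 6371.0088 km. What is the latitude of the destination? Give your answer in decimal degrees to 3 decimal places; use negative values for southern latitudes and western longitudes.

latitude -29.154°

Central angle δ = d/R = 1.198837 rad.
Start latitude φ₁ = -1.361706 rad; initial bearing θ = 2.319543 rad.
Applying the spherical law of cosines for sides, sin φ₂ = sin φ₁ cos δ + cos φ₁ sin δ cos θ = -0.487161, so φ₂ = -29.154°.
Δλ = atan2( sin θ sin δ cos φ₁ , cos δ − sin φ₁ sin φ₂ ) = atan2(0.141656, -0.113109) = 2.244607 rad = 128.607°.
λ₂ = 63.371° + 128.607° = 191.978°, normalized to (−180°, 180°] → -168.022°.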